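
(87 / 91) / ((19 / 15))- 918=-1585917/1729 = -917.25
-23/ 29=-0.79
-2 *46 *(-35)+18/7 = 22558/7 = 3222.57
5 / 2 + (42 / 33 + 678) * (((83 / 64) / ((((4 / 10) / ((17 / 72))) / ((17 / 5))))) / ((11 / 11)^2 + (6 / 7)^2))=32367113/31680 = 1021.69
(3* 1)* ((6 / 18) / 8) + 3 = 25/8 = 3.12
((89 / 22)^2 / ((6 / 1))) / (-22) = -7921/63888 = -0.12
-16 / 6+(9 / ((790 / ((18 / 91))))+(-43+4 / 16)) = -19589053/431340 = -45.41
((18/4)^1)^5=1845.28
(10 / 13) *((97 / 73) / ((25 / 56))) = 10864/4745 = 2.29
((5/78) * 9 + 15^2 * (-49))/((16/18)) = -2579715/208 = -12402.48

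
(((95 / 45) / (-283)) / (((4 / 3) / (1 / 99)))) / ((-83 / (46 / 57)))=23/41857398 = 0.00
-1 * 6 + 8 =2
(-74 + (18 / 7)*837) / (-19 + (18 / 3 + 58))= 14548/315 = 46.18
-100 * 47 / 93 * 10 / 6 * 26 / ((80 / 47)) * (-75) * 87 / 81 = 520495625/5022 = 103643.10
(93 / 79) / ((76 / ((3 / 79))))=279/474316 = 0.00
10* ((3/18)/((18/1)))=5/54 = 0.09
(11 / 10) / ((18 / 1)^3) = 11/58320 = 0.00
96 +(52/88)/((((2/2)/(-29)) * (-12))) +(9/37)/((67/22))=63814631/654456 = 97.51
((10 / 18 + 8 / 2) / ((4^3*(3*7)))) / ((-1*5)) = -41/60480 = 0.00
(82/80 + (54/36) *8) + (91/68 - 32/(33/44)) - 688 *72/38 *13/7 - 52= -678635287/271320 = -2501.24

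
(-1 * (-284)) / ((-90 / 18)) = -284/5 = -56.80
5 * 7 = 35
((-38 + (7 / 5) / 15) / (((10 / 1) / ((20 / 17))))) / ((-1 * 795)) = 5686/1013625 = 0.01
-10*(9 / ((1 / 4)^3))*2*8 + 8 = -92152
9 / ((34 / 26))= 117/17 = 6.88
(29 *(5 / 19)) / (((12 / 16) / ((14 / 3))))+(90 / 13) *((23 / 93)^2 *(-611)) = -34712410/164331 = -211.23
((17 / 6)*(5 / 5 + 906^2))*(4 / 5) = 27908458/15 = 1860563.87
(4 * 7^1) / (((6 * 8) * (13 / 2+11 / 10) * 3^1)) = 35/1368 = 0.03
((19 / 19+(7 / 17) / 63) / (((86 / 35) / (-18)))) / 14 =-385/731 = -0.53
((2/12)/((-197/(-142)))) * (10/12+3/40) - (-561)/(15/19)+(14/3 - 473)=17189291/70920 = 242.38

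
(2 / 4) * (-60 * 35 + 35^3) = 40775/2 = 20387.50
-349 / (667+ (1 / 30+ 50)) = -10470/21511 = -0.49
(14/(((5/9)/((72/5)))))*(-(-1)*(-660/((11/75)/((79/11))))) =-129003840/11 = -11727621.82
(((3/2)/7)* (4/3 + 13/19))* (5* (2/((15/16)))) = 1840/399 = 4.61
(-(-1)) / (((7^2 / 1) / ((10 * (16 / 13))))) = 160/637 = 0.25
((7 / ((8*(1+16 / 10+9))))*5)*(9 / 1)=1575/464 = 3.39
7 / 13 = 0.54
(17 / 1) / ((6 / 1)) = 17/6 = 2.83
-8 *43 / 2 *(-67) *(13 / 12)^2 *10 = 2434445/18 = 135246.94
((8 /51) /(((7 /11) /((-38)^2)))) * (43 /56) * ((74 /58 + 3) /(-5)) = -84693488/362355 = -233.73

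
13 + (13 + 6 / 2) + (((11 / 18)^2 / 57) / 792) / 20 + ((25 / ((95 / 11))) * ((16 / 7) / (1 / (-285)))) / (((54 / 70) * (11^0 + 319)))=568075691/26593920 = 21.36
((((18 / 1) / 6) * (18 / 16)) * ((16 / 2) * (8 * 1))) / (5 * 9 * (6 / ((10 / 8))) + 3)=72/73 = 0.99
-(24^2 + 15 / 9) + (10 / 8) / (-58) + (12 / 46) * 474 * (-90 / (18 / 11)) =-118115953/16008 = -7378.56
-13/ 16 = -0.81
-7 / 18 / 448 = -1/1152 = 0.00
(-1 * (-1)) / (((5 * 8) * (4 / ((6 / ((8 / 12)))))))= 9/160 = 0.06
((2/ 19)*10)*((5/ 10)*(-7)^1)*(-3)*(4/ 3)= 280/19 = 14.74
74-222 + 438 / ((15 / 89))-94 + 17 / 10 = 4717/2 = 2358.50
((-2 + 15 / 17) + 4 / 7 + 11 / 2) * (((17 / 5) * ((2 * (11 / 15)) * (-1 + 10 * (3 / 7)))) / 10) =99429/12250 = 8.12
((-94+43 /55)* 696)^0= 1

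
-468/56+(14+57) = 877/14 = 62.64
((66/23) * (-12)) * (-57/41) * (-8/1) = -361152/943 = -382.98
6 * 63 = 378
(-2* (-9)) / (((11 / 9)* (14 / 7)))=81/11 = 7.36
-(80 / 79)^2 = -6400/6241 = -1.03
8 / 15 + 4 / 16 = 47/60 = 0.78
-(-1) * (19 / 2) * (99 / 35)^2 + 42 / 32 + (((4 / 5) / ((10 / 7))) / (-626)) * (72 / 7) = 474287853/6134800 = 77.31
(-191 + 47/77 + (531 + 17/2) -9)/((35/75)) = 785655/1078 = 728.81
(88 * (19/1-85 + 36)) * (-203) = 535920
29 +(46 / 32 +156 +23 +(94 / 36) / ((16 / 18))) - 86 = 1011/8 = 126.38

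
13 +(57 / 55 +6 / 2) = 937/55 = 17.04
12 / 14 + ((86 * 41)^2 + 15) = 87028843/7 = 12432691.86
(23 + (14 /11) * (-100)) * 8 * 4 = -36704/11 = -3336.73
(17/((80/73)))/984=1241/78720 = 0.02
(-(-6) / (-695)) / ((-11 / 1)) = 6/7645 = 0.00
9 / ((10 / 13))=117/10 = 11.70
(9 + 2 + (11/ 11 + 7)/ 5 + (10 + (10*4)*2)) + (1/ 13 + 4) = 6934/65 = 106.68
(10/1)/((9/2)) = 20/9 = 2.22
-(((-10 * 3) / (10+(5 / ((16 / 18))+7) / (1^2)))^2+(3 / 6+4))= -410049/65522 = -6.26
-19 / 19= -1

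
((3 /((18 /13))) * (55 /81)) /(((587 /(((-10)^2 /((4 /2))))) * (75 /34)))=24310/427923 = 0.06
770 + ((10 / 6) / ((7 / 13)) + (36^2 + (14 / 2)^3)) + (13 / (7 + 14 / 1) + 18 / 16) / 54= 21882821/9072 = 2412.13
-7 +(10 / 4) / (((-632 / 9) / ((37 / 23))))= -205169/29072 = -7.06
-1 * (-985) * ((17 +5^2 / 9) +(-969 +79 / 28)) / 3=-234915605/756 = -310734.93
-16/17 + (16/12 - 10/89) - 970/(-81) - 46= -4135538/122553 = -33.74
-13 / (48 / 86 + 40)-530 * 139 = -128481039/1744 = -73670.32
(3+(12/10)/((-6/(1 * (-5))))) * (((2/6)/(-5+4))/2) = -2/3 = -0.67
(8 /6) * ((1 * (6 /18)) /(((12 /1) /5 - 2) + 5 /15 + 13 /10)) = 0.22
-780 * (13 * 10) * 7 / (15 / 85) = -4022200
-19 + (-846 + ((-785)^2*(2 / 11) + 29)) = 1223254/11 = 111204.91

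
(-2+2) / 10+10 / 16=5/8 = 0.62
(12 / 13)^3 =1728/2197 = 0.79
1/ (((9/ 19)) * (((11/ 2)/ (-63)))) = -266/11 = -24.18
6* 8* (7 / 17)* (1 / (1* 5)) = 336/85 = 3.95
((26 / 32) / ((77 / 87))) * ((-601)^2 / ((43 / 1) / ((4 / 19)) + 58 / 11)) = 136172777/86044 = 1582.59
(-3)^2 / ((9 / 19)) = 19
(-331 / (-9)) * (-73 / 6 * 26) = -314119/27 = -11634.04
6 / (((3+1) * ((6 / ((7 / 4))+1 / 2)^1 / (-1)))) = -21/55 = -0.38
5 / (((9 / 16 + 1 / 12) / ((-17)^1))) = -4080/31 = -131.61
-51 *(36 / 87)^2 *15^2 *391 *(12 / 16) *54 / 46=-568838700/841 = -676383.71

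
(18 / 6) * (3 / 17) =9/17 = 0.53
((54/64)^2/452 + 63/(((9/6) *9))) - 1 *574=-790542197/1388544 = -569.33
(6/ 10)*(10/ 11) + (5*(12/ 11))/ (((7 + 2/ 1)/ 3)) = 26/11 = 2.36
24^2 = 576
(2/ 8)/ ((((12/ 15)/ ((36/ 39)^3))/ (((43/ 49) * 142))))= 30.63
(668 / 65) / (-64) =-167/1040 = -0.16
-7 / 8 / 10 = -7/80 = -0.09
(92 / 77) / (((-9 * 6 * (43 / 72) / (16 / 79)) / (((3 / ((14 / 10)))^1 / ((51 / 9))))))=-88320/31126711 = 0.00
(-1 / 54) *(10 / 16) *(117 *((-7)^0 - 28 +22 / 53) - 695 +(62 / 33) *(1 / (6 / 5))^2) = 598807985/13600224 = 44.03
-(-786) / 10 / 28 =393/140 = 2.81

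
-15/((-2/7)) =105/2 = 52.50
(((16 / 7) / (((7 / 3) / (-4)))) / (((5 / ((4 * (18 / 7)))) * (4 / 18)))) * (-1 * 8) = 497664/1715 = 290.18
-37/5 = -7.40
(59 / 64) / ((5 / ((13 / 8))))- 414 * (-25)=26496767/2560 = 10350.30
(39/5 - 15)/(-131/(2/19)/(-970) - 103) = 4656/65777 = 0.07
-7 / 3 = -2.33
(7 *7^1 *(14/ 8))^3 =40353607/64 = 630525.11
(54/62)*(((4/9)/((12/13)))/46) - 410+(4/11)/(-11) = -70747991/172546 = -410.02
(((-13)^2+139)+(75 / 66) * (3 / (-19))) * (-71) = -9135499/418 = -21855.26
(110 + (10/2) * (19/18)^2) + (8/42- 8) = 244403/2268 = 107.76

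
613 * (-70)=-42910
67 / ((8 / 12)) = 100.50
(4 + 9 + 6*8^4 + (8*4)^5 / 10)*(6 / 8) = 50700483/20 = 2535024.15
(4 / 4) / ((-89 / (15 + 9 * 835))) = -7530/89 = -84.61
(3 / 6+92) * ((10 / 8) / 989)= 925/7912 = 0.12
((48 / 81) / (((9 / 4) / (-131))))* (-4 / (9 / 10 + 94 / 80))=1341440/20169 = 66.51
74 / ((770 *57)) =37/21945 = 0.00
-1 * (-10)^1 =10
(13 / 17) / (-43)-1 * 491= -358934/731 = -491.02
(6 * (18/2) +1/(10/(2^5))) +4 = 306/5 = 61.20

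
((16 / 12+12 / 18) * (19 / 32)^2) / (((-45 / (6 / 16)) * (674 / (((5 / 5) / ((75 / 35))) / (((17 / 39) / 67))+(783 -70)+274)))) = -4060889/439987200 = -0.01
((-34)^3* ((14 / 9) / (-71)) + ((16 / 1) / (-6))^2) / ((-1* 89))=-554800/56871 = -9.76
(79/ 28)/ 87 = 79/2436 = 0.03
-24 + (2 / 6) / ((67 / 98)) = -4726/201 = -23.51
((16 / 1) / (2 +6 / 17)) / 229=34/1145 = 0.03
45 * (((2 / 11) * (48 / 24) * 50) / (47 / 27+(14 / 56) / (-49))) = 9525600/20207 = 471.40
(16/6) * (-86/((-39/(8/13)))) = 5504/1521 = 3.62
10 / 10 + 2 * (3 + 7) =21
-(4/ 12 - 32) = 31.67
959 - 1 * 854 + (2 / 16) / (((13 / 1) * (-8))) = 87359/832 = 105.00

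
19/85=0.22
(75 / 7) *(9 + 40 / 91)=64425/637 = 101.14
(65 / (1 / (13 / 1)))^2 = 714025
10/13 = 0.77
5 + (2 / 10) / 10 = 251/50 = 5.02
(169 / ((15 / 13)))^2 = 4826809/225 = 21452.48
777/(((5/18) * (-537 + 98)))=-13986/2195 = -6.37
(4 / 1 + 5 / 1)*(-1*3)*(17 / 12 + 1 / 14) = -1125/28 = -40.18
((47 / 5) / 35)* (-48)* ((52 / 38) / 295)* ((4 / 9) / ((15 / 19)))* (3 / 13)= -0.01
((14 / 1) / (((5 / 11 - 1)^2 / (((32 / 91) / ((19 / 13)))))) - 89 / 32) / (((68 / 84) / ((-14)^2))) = 942907/456 = 2067.78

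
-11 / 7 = -1.57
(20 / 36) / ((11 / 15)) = 25/33 = 0.76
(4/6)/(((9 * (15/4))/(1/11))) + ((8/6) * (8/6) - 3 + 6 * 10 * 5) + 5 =1353338/4455 = 303.78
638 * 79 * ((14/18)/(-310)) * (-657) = 83082.01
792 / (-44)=-18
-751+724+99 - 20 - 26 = 26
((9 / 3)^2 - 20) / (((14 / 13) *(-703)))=143/9842 = 0.01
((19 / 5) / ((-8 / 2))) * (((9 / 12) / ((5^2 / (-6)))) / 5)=171/5000 = 0.03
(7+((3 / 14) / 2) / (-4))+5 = 1341/112 = 11.97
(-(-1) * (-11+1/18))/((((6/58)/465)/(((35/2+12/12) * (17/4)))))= -556988935/144 = -3867978.72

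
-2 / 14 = -1/7 = -0.14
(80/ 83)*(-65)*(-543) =2823600/83 = 34019.28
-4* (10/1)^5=-400000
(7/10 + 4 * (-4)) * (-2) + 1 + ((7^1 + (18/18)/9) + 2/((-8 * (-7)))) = 48821/1260 = 38.75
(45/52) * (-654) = -14715/26 = -565.96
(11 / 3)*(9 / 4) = 33/4 = 8.25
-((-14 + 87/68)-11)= 1613/68 = 23.72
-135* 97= -13095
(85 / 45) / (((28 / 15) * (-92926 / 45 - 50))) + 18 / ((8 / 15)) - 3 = 81945261/2664928 = 30.75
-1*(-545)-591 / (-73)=553.10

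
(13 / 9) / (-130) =-0.01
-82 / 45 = -1.82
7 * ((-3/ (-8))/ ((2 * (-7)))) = -3/16 = -0.19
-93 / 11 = -8.45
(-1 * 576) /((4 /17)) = -2448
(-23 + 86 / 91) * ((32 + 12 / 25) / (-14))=116406/2275 = 51.17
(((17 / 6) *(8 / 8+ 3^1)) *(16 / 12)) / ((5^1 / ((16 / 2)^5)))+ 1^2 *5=99037.18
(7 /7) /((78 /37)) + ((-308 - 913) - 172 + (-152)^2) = 1693495/78 = 21711.47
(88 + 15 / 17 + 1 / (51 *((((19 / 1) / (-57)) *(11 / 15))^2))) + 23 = 230817/2057 = 112.21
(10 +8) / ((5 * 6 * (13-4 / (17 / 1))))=51/1085 = 0.05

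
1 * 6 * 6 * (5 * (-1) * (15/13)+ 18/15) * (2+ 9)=-117612/65 = -1809.42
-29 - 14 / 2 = -36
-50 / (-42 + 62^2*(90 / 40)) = -50/8607 = -0.01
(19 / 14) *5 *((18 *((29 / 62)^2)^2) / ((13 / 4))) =604725255/336161644 = 1.80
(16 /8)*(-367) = -734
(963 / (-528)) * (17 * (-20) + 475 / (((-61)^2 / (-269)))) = 447125715/654896 = 682.74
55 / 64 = 0.86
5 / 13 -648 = -8419/13 = -647.62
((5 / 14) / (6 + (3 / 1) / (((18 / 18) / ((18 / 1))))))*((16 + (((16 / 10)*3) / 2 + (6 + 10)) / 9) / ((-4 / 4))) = -29/270 = -0.11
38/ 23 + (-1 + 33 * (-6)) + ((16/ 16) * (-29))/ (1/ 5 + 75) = -1709999/8648 = -197.73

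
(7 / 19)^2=49/361 = 0.14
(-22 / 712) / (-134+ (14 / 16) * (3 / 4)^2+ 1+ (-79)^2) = -352/69587943 = 0.00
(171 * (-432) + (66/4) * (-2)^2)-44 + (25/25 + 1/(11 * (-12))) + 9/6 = -9747871/132 = -73847.51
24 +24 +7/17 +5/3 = 50.08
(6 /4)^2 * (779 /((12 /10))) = 11685/8 = 1460.62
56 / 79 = 0.71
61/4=15.25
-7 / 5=-1.40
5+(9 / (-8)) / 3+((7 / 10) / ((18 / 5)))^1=347/72 = 4.82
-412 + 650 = 238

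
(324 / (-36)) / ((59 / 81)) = -729/59 = -12.36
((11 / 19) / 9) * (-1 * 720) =-880/19 = -46.32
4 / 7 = 0.57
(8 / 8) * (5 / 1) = 5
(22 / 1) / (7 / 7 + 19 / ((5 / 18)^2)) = 550/6181 = 0.09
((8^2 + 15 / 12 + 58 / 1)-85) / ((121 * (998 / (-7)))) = -1071/483032 = 0.00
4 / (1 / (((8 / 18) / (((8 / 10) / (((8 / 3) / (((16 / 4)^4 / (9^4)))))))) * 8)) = 1215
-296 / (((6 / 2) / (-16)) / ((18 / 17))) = 28416/17 = 1671.53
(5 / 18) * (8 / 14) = 10/63 = 0.16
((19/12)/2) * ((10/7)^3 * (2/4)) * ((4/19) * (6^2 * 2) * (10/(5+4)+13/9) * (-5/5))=-44.70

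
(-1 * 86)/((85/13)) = -1118/85 = -13.15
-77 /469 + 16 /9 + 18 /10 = 10292/3015 = 3.41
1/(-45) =-1/45 = -0.02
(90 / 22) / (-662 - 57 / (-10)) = -450/72193 = -0.01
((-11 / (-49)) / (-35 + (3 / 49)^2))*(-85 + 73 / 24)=1060213/2016624 = 0.53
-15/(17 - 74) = 5/19 = 0.26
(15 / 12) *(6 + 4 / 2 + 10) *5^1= 225/2 = 112.50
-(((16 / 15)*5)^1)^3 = -4096/27 = -151.70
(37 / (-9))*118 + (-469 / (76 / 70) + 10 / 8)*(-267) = 78330389/684 = 114518.11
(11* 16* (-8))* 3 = -4224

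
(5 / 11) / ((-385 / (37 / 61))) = -37/51667 = 0.00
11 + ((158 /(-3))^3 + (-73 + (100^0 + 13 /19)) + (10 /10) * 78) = -74932856/513 = -146067.95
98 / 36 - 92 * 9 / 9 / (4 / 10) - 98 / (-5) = -18691/90 = -207.68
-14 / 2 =-7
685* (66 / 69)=15070/23 = 655.22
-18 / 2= -9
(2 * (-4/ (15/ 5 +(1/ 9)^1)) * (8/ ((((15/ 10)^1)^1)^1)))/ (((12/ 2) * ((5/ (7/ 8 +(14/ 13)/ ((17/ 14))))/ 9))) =-1602/221 = -7.25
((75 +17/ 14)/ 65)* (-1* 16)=-8536/455 = -18.76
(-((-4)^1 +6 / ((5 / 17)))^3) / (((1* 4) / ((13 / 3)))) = -1791946/375 = -4778.52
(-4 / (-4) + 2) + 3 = 6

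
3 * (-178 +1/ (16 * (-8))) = -68355/128 = -534.02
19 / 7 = 2.71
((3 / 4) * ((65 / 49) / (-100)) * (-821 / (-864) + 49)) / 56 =-561041/63221760 = -0.01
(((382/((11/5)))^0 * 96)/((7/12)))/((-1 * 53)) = -3.11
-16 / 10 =-8/5 = -1.60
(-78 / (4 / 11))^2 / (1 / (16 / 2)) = 368082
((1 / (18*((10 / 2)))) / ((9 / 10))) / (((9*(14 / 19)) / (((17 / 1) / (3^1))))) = 323/30618 = 0.01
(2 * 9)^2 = 324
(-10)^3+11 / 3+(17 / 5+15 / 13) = -193397/195 = -991.78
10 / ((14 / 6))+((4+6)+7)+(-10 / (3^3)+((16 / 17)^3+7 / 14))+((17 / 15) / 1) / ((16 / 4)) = 418452053/18571140 = 22.53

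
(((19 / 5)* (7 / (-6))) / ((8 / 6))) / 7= -19/40 = -0.48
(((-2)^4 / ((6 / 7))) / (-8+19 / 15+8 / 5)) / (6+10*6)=-20/363 = -0.06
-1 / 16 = -0.06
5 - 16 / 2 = -3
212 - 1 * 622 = -410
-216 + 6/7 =-215.14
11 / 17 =0.65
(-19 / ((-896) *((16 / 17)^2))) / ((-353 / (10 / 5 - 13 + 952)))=-5167031/80969728 = -0.06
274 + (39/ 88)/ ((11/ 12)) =66425/242 = 274.48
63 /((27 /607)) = 4249/3 = 1416.33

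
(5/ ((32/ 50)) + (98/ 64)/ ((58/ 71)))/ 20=17979/37120 = 0.48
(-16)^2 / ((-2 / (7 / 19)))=-896/19 = -47.16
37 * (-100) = -3700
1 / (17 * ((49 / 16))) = 16/833 = 0.02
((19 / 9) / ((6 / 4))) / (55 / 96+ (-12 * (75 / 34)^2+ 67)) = 351424/2292687 = 0.15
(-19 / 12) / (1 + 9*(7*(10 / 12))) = -19/642 = -0.03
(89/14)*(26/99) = 1157/693 = 1.67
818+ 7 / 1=825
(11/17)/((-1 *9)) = -11/153 = -0.07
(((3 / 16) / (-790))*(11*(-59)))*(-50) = -9735/1264 = -7.70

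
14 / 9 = 1.56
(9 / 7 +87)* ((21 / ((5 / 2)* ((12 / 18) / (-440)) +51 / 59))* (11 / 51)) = 105885648/227885 = 464.65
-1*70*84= -5880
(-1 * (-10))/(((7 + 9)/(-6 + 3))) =-15/8 = -1.88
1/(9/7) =7/9 = 0.78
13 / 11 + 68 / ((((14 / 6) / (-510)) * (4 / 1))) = -286019/77 = -3714.53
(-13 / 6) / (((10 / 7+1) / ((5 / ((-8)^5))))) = 455/3342336 = 0.00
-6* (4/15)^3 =-128/1125 = -0.11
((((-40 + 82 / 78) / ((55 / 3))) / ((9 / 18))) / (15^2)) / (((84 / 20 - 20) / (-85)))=-51646/508365 = -0.10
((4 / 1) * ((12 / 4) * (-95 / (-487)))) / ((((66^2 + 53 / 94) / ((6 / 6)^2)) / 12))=1285920/199434779 = 0.01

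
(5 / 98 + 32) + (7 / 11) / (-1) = 33865/1078 = 31.41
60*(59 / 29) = 3540/29 = 122.07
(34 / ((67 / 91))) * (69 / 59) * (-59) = -213486/67 = -3186.36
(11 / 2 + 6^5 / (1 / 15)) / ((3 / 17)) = 3965947/6 = 660991.17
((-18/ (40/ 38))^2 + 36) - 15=31341/100 = 313.41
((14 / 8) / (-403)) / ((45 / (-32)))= 56/18135 = 0.00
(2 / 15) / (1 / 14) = 28/15 = 1.87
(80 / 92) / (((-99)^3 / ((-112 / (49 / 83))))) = 26560/156218139 = 0.00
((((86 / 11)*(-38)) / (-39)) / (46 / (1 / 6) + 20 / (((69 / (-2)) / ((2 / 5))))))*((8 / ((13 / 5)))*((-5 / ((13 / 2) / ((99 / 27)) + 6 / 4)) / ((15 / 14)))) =-2630740/21706191 = -0.12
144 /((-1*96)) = -3/2 = -1.50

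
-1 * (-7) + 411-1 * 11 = 407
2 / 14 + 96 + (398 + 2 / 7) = 3461/7 = 494.43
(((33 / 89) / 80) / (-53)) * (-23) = 759/377360 = 0.00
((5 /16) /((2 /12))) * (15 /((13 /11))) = 2475/104 = 23.80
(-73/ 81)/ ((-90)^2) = -73/656100 = 0.00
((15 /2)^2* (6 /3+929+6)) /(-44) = -1197.87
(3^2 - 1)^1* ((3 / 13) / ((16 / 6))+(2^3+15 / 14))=6667/91 = 73.26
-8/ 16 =-1/2 = -0.50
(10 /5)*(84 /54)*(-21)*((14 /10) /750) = -0.12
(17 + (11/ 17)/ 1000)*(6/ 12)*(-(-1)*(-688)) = -12427473/2125 = -5848.22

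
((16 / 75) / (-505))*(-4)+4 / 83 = 156812/3143625 = 0.05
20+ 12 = 32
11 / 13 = 0.85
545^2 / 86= 297025/86 = 3453.78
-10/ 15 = -2/3 = -0.67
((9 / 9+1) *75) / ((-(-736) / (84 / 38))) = 1575/3496 = 0.45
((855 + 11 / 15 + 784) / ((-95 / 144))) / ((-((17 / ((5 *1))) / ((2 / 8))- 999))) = -90816/36005 = -2.52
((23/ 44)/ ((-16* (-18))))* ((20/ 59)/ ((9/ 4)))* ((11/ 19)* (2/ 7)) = 115/2542428 = 0.00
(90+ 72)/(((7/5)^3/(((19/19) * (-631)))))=-12777750/343 = -37252.92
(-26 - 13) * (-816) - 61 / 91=31823.33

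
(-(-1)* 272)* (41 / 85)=131.20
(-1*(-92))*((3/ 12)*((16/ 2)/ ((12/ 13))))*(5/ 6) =1495/9 = 166.11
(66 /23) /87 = 22/667 = 0.03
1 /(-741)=-1/741 = 0.00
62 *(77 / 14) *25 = 8525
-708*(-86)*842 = 51267696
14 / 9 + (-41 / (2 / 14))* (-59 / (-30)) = -50659/90 = -562.88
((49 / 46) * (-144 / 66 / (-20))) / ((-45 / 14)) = -686/18975 = -0.04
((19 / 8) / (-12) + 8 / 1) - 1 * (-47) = 5261/96 = 54.80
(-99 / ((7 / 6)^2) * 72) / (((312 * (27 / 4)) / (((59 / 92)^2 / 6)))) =-114873/673946 = -0.17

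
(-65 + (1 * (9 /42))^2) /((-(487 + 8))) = 12731/97020 = 0.13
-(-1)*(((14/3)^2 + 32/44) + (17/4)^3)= 628979/6336 = 99.27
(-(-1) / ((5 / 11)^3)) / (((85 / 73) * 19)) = 97163/201875 = 0.48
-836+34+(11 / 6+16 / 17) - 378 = -120077/102 = -1177.23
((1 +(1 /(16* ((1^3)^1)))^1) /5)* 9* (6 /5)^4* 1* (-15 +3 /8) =-1449981/25000 = -58.00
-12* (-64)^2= -49152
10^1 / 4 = 2.50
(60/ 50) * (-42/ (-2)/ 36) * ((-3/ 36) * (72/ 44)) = -21/220 = -0.10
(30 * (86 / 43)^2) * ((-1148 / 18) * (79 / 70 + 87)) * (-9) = 6070296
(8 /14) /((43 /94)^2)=35344/12943 = 2.73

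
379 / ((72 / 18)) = 379/4 = 94.75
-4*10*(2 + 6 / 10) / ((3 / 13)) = -1352/3 = -450.67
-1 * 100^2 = -10000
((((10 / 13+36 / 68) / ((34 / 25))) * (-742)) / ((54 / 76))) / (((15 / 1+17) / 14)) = -354036025/811512 = -436.27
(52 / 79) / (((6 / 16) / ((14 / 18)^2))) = 20384/19197 = 1.06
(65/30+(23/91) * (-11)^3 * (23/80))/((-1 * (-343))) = -2064977/7491120 = -0.28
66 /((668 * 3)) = 11/334 = 0.03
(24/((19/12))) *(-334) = -96192/19 = -5062.74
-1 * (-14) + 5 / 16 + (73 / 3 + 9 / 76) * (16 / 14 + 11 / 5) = 204397/2128 = 96.05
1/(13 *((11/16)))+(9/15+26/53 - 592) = -22388273/37895 = -590.80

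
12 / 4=3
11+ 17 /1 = 28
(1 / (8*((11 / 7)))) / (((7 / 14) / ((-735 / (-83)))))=5145/3652 = 1.41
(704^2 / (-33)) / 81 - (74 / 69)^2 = -23982476/128547 = -186.57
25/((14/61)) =1525/14 = 108.93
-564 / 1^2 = -564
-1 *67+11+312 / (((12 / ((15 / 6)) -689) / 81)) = -92.94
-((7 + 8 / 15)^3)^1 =-1442897/3375 = -427.53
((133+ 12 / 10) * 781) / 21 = 524051/105 = 4990.96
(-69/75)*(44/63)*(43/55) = -3956/7875 = -0.50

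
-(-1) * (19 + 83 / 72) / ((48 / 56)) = 10157/432 = 23.51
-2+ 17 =15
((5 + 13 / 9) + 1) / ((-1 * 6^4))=-67/11664 = -0.01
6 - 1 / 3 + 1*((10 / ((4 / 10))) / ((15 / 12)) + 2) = 83/3 = 27.67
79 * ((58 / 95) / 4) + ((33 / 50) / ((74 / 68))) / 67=28418263/2355050 = 12.07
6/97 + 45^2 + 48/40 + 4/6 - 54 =2870611/1455 = 1972.93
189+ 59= 248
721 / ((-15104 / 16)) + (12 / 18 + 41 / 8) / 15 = -16043/42480 = -0.38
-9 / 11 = -0.82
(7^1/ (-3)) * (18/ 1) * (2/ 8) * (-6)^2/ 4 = -189/2 = -94.50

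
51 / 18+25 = 167/6 = 27.83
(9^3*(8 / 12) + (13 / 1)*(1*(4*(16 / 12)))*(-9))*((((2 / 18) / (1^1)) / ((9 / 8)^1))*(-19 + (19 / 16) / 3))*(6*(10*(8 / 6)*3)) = 1643120/27 = 60856.30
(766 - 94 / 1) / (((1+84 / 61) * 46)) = 20496/3335 = 6.15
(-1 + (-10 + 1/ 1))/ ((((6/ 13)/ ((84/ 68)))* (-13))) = 2.06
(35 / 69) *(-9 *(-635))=2898.91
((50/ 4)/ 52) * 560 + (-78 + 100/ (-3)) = 23.28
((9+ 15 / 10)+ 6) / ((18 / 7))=77/12 = 6.42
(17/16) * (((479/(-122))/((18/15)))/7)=-40715/81984 = -0.50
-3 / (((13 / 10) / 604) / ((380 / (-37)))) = 6885600/481 = 14315.18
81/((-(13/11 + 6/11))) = -891/19 = -46.89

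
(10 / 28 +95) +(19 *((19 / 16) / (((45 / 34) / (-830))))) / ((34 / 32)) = -1665913/126 = -13221.53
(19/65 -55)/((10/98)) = -174244/325 = -536.14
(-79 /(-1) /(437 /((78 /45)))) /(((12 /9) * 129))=1027/563730 = 0.00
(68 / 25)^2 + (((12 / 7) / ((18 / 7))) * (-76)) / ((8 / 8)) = -81128/1875 = -43.27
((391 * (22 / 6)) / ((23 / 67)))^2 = 156975841/9 = 17441760.11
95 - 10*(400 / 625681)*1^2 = 59435695/625681 = 94.99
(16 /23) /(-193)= -16/4439 = 0.00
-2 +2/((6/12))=2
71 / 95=0.75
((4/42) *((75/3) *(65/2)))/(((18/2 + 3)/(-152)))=-61750/63 = -980.16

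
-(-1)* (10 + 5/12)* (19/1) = 2375/12 = 197.92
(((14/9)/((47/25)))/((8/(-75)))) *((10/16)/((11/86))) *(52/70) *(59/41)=-20613125/508728 = -40.52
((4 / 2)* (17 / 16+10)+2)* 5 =965/8 = 120.62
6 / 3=2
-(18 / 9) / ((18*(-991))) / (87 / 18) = 2/86217 = 0.00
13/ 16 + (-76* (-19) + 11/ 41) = 947973/656 = 1445.08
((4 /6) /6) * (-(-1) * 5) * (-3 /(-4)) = 5/12 = 0.42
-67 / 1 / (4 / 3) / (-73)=201/292 = 0.69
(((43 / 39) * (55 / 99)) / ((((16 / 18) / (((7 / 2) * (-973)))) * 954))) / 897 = -1464365/533980512 = 0.00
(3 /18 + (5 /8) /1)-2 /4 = 7/24 = 0.29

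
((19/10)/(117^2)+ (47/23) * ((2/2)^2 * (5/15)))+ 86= 272913467/3148470 = 86.68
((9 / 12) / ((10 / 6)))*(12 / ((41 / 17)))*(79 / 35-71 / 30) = -3519/14350 = -0.25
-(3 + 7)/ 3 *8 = -80/3 = -26.67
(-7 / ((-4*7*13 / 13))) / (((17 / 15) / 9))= 135/68 = 1.99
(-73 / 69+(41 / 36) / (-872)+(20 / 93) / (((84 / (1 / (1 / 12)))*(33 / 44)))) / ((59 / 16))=-159546935/577748178 = -0.28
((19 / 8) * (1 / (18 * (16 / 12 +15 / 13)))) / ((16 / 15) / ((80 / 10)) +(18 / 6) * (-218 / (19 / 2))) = -23465/30391264 = 0.00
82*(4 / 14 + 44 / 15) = 27716/105 = 263.96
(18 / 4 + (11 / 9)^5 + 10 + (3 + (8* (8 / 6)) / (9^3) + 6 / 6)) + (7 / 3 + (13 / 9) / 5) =14091611/590490 = 23.86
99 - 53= 46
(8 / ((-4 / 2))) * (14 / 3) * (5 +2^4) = -392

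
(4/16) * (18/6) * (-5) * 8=-30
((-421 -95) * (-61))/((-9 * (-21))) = 10492/63 = 166.54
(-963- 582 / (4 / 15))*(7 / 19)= -44037/38 = -1158.87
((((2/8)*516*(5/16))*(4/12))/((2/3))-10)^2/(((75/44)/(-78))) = -4720.12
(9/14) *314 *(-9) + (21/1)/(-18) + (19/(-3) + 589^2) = 4831355/14 = 345096.79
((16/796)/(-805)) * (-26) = 104/160195 = 0.00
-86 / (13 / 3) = -258/13 = -19.85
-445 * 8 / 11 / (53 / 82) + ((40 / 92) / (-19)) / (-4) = -255135165/509542 = -500.71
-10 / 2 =-5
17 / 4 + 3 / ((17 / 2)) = 313/68 = 4.60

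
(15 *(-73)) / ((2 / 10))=-5475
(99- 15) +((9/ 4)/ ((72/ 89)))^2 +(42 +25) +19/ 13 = 2132541/13312 = 160.20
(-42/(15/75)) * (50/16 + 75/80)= -6825/8 = -853.12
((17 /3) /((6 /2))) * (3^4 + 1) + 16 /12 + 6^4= 13070/9 = 1452.22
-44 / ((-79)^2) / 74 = -22/230917 = 0.00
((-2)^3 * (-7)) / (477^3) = 56/108531333 = 0.00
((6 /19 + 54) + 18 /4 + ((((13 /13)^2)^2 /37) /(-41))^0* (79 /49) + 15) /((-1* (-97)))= 140447/180614 = 0.78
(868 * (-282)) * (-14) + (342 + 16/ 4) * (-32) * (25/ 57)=195054448/57 = 3422007.86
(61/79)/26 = 61/2054 = 0.03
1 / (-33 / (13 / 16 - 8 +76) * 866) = -367/152416 = 0.00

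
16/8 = 2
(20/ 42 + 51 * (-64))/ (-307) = 68534/6447 = 10.63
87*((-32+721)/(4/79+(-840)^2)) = 4735497/55742404 = 0.08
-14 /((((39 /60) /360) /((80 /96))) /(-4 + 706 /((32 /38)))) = -70087500/13 = -5391346.15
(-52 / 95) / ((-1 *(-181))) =-52/17195 = 0.00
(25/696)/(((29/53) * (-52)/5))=-6625/1049568 = -0.01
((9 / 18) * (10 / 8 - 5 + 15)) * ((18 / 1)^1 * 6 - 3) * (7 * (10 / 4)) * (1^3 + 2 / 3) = 275625/16 = 17226.56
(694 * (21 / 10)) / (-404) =-7287/2020 = -3.61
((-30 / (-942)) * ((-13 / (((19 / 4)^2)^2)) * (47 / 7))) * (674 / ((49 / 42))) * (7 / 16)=-197670720/143222779 = -1.38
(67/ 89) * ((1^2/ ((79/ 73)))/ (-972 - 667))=-4891/11523809 = 0.00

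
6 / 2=3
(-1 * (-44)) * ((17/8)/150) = 187/300 = 0.62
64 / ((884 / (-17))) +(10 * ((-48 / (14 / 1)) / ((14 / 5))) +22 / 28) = -16167/1274 = -12.69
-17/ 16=-1.06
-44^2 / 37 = -1936/37 = -52.32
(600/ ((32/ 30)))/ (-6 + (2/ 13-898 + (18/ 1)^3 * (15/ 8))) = 2925/52162 = 0.06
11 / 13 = 0.85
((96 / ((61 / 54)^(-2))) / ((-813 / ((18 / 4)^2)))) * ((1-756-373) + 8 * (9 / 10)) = 13901656/4065 = 3419.84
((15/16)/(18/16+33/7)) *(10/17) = 175/1853 = 0.09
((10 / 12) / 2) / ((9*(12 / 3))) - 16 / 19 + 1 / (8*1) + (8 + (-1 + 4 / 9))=55313/8208 = 6.74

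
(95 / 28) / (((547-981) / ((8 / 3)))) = -95/4557 = -0.02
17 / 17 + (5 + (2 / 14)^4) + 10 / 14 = 16122/2401 = 6.71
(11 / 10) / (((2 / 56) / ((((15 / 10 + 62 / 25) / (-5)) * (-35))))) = 107261/125 = 858.09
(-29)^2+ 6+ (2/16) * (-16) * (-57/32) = 13609/16 = 850.56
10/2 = 5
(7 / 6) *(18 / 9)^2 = 14/3 = 4.67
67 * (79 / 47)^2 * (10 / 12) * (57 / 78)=39723965/344604 = 115.27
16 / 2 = 8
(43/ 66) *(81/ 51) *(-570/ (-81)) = 4085/561 = 7.28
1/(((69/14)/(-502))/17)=-1731.54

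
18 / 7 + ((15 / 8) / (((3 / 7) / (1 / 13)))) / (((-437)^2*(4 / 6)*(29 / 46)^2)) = 284171271/110510764 = 2.57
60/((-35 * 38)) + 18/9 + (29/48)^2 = 710893/306432 = 2.32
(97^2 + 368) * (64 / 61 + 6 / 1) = 4204110/61 = 68919.84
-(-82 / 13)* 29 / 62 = 1189/403 = 2.95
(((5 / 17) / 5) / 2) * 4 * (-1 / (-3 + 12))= -2/153 = -0.01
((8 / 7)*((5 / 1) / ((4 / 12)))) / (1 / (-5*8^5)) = -19660800/7 = -2808685.71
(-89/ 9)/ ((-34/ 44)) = 1958/153 = 12.80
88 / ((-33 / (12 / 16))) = -2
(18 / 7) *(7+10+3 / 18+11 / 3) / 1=375/7 = 53.57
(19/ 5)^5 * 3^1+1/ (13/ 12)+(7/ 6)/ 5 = 2378.21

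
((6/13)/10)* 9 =27/65 = 0.42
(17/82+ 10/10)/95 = 0.01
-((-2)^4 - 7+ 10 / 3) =-37/3 = -12.33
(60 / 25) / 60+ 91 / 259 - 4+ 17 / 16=-37683/14800 = -2.55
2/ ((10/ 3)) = 3/5 = 0.60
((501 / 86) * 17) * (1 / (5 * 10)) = 8517/4300 = 1.98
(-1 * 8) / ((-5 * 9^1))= 8/45 = 0.18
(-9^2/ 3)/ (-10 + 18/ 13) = 351/112 = 3.13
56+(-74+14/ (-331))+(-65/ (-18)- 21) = -35.43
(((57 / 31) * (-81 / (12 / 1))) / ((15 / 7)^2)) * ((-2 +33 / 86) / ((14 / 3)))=499149/533200 = 0.94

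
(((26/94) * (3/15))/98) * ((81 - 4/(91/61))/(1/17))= 121159/161210 = 0.75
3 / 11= 0.27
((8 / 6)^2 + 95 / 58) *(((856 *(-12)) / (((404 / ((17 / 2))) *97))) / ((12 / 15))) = -16216385/1704678 = -9.51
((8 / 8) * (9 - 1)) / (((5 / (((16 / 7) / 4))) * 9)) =32/315 = 0.10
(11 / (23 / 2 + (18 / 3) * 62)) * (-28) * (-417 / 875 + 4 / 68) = 42064/125375 = 0.34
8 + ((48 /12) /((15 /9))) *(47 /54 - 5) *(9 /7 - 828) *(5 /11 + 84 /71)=367007742/27335 = 13426.29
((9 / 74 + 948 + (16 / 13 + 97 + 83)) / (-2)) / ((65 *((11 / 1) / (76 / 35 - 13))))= 37432693/4377100 = 8.55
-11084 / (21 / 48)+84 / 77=-1950700/77 = -25333.77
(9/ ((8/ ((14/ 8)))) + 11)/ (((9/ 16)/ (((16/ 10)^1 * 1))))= 332/9 = 36.89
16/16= 1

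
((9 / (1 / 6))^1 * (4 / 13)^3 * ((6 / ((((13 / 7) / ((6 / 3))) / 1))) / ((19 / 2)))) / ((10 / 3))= 870912/2713295 = 0.32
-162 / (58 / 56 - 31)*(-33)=-178.41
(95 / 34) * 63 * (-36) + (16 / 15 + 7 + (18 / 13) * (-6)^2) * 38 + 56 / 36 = -41120746/9945 = -4134.82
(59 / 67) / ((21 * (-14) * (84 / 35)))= -295/236376 = 0.00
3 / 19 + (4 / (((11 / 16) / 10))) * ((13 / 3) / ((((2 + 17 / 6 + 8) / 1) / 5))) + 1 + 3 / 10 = 16042619/160930 = 99.69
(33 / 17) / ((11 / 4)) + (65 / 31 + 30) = 32.80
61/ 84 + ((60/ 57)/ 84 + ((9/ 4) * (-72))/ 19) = -4143/532 = -7.79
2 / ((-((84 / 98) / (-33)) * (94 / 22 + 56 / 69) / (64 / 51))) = 1246784/65603 = 19.00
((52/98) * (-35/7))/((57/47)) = -6110/2793 = -2.19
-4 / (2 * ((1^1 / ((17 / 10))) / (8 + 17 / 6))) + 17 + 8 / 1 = -71/6 = -11.83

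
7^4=2401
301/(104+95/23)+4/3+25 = 24138/829 = 29.12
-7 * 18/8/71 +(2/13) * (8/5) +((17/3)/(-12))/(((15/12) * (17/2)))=-3343/166140 = -0.02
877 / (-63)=-877/63 = -13.92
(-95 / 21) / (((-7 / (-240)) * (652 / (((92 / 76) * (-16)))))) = 36800/7987 = 4.61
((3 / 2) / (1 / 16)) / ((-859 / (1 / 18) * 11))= -4/28347 = 0.00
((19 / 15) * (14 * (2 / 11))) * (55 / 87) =532/261 = 2.04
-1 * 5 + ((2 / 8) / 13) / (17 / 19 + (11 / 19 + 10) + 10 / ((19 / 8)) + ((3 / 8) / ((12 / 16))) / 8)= -5.00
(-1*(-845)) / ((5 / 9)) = 1521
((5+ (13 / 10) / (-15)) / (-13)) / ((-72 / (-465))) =-22847/9360 = -2.44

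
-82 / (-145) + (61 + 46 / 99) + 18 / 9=919153/14355 = 64.03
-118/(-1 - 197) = 59/99 = 0.60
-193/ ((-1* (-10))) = -193/10 = -19.30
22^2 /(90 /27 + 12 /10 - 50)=-330/31 = -10.65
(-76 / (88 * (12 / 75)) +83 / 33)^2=579121/69696 = 8.31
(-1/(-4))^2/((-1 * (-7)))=1/112 = 0.01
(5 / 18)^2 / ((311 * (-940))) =-5/18943632 = 0.00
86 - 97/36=2999/36 = 83.31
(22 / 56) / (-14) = -0.03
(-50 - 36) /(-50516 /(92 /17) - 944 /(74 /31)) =73186/8280177 = 0.01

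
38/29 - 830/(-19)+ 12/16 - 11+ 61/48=952535/26448 = 36.02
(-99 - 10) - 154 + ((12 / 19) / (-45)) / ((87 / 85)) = -1304285/4959 = -263.01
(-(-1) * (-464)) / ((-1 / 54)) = 25056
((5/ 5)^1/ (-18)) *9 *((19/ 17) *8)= -76/17 = -4.47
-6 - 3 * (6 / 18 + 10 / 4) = -29/2 = -14.50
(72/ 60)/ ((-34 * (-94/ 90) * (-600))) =-9/159800 = 0.00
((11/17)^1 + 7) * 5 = 650/17 = 38.24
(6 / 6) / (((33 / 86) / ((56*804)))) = 1290688/11 = 117335.27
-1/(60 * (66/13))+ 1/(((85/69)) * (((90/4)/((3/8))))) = 0.01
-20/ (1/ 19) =-380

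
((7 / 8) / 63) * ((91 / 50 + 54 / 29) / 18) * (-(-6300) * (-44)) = -411103/522 = -787.55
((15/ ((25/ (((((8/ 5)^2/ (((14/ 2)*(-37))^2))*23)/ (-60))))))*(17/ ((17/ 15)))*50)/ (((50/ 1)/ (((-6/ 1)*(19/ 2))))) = 62928/8385125 = 0.01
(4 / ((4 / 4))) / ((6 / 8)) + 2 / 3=6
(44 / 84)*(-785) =-8635/21 = -411.19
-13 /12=-1.08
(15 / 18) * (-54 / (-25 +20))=9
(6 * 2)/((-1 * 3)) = -4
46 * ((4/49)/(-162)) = -92/3969 = -0.02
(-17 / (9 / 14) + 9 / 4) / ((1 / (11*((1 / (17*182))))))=-737/8568 = -0.09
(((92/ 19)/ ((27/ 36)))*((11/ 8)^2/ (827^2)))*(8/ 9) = 5566/350855577 = 0.00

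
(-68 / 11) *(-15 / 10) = 102/11 = 9.27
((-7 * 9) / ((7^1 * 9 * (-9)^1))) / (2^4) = 1/144 = 0.01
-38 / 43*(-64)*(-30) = -72960/43 = -1696.74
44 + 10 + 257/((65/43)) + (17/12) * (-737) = -639653/780 = -820.07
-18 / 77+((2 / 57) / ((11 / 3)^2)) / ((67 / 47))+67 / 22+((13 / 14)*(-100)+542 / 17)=-58.16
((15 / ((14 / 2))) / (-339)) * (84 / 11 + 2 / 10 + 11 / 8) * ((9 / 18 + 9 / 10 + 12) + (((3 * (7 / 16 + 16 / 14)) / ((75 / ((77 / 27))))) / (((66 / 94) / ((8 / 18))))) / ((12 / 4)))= -0.78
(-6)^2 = 36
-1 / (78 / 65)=-5/6 = -0.83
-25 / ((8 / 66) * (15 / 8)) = -110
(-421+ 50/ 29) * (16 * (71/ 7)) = -1973232/29 = -68042.48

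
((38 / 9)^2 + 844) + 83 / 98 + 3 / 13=89046605/103194 = 862.90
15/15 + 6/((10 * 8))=43/40 = 1.08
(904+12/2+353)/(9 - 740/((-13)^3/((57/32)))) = 7399496/56243 = 131.56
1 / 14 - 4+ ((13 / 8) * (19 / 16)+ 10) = 7169/896 = 8.00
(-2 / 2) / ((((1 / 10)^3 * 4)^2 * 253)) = -62500/253 = -247.04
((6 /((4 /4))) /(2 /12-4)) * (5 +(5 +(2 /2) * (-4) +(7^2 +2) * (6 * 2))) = -22248/23 = -967.30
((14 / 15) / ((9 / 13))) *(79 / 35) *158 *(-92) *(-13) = 388140272/675 = 575022.63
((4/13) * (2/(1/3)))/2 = 12/13 = 0.92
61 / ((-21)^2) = 61/441 = 0.14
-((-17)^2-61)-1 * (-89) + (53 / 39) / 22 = -119209/858 = -138.94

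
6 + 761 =767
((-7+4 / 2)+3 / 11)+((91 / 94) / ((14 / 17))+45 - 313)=-271.55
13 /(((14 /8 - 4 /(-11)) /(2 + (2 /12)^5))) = 2224079/180792 = 12.30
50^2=2500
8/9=0.89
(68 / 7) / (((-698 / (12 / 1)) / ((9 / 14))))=-1836/17101 = -0.11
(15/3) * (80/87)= 400/87 = 4.60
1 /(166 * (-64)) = -1/10624 = 0.00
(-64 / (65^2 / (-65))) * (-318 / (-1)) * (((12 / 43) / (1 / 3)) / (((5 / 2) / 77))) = 112831488/13975 = 8073.81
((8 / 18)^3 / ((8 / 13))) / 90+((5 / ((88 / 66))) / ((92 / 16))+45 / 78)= 24142771/19617390 = 1.23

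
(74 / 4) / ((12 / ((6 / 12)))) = 37/48 = 0.77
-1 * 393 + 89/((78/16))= -14615/39 = -374.74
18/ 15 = 6/5 = 1.20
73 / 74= 0.99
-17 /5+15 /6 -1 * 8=-8.90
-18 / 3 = -6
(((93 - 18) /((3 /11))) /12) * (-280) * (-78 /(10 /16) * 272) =217817600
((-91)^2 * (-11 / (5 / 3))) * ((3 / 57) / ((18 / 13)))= -1184183/570 = -2077.51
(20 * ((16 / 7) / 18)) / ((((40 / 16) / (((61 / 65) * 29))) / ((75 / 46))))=283040/6279 = 45.08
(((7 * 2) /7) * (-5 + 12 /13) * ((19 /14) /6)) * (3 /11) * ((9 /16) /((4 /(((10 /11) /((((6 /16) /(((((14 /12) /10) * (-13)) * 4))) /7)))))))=7049/968 = 7.28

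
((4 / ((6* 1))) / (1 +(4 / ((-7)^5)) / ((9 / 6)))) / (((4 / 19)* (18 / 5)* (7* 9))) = 228095/16333812 = 0.01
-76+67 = -9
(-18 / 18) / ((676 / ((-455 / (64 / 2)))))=35/1664 = 0.02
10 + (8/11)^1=118/11 = 10.73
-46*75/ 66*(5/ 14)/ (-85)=0.22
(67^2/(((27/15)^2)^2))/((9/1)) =2805625/59049 = 47.51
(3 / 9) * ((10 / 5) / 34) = 1/51 = 0.02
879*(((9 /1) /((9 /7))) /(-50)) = -6153/50 = -123.06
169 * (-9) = -1521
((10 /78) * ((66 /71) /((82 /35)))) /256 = 1925/9687808 = 0.00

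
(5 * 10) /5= 10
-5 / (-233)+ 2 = 471/233 = 2.02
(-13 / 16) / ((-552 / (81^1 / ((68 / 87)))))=30537/200192 = 0.15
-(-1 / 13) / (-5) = -1/65 = -0.02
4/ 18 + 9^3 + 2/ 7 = 45959/63 = 729.51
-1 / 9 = -0.11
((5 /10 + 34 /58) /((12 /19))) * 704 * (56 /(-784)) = -2508/29 = -86.48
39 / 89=0.44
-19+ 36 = 17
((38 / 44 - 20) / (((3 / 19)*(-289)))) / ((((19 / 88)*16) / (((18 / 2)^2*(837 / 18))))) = 457.24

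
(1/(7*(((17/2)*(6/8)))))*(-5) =-40/357 = -0.11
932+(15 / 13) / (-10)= 24229/26 = 931.88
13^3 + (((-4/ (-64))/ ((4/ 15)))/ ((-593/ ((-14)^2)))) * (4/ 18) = 31267459/14232 = 2196.98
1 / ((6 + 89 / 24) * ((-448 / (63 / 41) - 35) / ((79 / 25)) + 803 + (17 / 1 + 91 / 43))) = 91719/640025836 = 0.00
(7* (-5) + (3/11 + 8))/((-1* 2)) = 147/11 = 13.36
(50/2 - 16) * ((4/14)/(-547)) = -18/3829 = 0.00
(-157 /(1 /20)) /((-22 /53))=83210/11 = 7564.55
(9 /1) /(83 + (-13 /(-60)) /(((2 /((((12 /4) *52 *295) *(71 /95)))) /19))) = 30/236257 = 0.00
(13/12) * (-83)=-1079/12 = -89.92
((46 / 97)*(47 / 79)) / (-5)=-2162/38315 = -0.06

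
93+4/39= 3631/39 = 93.10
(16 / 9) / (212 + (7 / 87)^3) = 1170672/139602979 = 0.01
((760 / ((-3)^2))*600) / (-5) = -30400/3 = -10133.33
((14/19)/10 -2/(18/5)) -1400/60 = -20362/855 = -23.82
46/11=4.18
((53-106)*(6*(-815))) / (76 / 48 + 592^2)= 3110040/4205587 = 0.74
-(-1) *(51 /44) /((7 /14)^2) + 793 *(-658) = -5739683/11 = -521789.36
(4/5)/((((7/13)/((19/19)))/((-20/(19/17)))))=-3536/133 = -26.59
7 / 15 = 0.47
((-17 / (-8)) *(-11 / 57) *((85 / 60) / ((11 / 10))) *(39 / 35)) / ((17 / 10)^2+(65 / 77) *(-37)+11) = 1033175/30448716 = 0.03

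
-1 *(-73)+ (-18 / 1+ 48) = 103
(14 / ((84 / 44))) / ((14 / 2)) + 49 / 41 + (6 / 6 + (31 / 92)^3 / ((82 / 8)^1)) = 3.25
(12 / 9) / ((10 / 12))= 8/5 = 1.60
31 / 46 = 0.67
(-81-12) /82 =-93/82 = -1.13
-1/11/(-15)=1/165 = 0.01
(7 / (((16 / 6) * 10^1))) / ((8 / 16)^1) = 21/40 = 0.52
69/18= 23/6 = 3.83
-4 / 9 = -0.44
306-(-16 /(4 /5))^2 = -94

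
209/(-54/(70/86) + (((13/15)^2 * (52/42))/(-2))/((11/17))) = -10862775/3485519 = -3.12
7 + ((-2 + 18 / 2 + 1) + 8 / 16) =31/2 = 15.50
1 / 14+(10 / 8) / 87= 209/2436 = 0.09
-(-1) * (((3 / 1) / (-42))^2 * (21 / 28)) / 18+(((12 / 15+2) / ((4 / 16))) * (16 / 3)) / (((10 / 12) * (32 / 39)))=10273561/117600 = 87.36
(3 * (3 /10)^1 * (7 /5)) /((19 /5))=63/190 = 0.33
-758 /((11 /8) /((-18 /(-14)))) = -54576/77 = -708.78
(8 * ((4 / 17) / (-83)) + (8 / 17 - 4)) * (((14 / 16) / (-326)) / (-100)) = -8771/91997200 = 0.00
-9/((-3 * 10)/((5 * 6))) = 9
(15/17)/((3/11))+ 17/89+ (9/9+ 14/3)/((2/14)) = 195599/4539 = 43.09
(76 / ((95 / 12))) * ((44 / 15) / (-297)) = -64/675 = -0.09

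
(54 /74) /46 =27/1702 = 0.02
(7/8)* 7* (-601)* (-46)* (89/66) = 60282103/264 = 228341.30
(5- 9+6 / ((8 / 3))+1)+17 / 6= 25/12 = 2.08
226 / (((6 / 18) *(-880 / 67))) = -22713/440 = -51.62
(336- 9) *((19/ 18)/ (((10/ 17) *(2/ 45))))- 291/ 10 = 526941/40 = 13173.52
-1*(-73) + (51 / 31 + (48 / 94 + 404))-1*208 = 395074/1457 = 271.16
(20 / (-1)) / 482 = -10/241 = -0.04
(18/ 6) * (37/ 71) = 111/71 = 1.56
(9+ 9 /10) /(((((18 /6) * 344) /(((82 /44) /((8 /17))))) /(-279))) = -583389/55040 = -10.60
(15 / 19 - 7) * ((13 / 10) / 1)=-8.07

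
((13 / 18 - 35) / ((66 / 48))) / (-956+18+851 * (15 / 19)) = 46892/500643 = 0.09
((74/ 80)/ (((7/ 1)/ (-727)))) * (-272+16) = 860768/35 = 24593.37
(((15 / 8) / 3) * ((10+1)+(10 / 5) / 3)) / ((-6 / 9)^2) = 525/32 = 16.41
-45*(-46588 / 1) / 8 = 524115/2 = 262057.50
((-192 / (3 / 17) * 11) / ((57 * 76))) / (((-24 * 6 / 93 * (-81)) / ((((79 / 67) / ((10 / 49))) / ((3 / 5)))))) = -22440187/105793938 = -0.21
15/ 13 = 1.15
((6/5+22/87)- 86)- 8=-40258/435 = -92.55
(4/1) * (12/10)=24/5 = 4.80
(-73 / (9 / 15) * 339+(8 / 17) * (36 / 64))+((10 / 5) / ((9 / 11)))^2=-41238.76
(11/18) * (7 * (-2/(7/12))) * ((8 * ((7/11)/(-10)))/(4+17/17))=112/75 = 1.49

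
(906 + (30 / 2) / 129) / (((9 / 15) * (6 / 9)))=194815/86 = 2265.29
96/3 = 32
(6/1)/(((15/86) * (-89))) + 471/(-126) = -77089/18690 = -4.12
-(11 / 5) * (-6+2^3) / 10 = -11/25 = -0.44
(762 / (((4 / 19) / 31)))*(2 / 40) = 224409/40 = 5610.22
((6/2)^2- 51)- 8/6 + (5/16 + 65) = 21.98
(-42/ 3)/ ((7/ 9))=-18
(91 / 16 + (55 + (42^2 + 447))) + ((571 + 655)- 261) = 51787/16 = 3236.69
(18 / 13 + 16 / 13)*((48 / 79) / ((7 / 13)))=1632/553 = 2.95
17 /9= 1.89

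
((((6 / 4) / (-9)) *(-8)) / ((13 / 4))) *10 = 160/39 = 4.10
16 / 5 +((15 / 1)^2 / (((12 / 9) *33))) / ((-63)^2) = 310589/97020 = 3.20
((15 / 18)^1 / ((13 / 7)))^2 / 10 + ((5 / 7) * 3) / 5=38219/85176 = 0.45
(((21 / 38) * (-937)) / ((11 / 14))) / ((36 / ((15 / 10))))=-45913/1672 = -27.46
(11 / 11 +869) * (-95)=-82650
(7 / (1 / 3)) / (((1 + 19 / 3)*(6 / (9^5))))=1240029/44 = 28182.48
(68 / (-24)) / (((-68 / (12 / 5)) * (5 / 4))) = 2/25 = 0.08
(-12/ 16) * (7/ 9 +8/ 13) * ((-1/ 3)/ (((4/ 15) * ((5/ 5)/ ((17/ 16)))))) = 13855/9984 = 1.39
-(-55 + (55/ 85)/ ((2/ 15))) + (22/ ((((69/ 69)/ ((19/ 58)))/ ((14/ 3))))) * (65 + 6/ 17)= 391171/174 = 2248.11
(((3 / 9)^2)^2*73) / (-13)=-73/1053 = -0.07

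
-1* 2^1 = -2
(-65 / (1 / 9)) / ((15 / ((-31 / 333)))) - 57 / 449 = 174620/49839 = 3.50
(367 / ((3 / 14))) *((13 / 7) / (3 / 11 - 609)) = -52481/10044 = -5.23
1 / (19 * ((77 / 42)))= 6/209 = 0.03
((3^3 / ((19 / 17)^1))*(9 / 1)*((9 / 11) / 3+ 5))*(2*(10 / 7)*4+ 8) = 32585328/1463 = 22272.95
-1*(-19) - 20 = -1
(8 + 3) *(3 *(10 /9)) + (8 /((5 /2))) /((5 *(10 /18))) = 14182/375 = 37.82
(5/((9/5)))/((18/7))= 175/162 = 1.08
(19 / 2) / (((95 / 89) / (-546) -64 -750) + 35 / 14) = -461643/39434126 = -0.01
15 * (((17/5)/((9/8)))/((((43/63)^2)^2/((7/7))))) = 714134232/3418801 = 208.88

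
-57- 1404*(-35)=49083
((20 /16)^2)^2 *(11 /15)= 1375/768 = 1.79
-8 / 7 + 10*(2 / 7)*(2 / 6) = -4/21 = -0.19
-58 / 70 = -29/35 = -0.83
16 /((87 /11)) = 176/87 = 2.02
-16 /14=-8/7 = -1.14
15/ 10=3/2 = 1.50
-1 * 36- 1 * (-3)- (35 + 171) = -239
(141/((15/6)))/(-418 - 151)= -282/2845 = -0.10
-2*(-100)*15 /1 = 3000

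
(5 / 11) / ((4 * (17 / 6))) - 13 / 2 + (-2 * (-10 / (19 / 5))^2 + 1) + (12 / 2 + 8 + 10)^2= 37580451/67507 = 556.69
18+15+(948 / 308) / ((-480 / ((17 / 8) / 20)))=65048257/1971200 = 33.00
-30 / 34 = -0.88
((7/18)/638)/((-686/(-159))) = 53/375144 = 0.00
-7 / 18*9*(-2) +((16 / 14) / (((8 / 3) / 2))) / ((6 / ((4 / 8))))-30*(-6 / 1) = 187.07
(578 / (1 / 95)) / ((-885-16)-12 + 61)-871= -935.45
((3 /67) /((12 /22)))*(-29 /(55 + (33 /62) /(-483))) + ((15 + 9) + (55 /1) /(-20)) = 9781131/461228 = 21.21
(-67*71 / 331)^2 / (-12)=-22629049/1314732 = -17.21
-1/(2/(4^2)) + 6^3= 208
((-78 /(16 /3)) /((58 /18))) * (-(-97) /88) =-102141/20416 = -5.00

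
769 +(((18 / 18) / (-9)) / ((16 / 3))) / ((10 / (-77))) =369197/480 = 769.16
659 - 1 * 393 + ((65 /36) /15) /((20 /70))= 57547/216 = 266.42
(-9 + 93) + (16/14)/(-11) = 6460/77 = 83.90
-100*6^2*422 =-1519200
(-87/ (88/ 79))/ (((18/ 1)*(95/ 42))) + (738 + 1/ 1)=737.08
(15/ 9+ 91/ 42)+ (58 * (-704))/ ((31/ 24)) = -5879095/186 = -31608.04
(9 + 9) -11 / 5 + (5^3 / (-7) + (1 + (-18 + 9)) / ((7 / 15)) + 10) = -46/5 = -9.20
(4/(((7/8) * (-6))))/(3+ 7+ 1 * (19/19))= -16/231 = -0.07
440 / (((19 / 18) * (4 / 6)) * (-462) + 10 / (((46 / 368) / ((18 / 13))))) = -25740/12539 = -2.05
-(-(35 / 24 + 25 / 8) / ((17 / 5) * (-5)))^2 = -3025/41616 = -0.07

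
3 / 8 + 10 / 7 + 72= 4133/56 = 73.80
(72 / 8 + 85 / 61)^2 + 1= 405677/3721 = 109.02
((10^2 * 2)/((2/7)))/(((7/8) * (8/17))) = 1700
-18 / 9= -2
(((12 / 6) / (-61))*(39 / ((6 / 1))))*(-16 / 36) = 0.09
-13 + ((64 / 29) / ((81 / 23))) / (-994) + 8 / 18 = -14658757/1167453 = -12.56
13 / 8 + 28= 237/8 = 29.62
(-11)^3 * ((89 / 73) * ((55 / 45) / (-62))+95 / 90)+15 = -9219158/6789 = -1357.96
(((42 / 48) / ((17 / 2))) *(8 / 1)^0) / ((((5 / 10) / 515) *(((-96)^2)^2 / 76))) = 68495/721944576 = 0.00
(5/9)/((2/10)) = 25/9 = 2.78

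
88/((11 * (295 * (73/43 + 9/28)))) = 9632/717145 = 0.01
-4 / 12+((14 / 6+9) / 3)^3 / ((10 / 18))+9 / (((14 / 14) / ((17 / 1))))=101134/405 = 249.71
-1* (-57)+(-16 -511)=-470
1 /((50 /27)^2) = 729/2500 = 0.29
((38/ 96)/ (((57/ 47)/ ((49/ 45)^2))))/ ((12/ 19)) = 2144093/3499200 = 0.61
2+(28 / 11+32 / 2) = 226/11 = 20.55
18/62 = 9/31 = 0.29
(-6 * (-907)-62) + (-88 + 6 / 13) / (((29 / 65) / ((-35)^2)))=-6814230/29 = -234973.45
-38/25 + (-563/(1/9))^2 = 641862187/25 = 25674487.48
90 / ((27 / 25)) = 250/3 = 83.33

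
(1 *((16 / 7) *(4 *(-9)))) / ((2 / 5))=-1440/7 = -205.71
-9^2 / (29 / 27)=-2187/29 = -75.41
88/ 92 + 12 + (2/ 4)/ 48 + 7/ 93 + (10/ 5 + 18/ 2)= 548547/22816 = 24.04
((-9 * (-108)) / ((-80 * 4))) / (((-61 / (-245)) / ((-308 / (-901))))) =-916839/219844 = -4.17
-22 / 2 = -11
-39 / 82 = -0.48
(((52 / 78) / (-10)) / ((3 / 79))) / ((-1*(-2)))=-79/90 = -0.88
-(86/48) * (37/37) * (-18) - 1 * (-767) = 3197/4 = 799.25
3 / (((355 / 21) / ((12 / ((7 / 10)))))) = 216/71 = 3.04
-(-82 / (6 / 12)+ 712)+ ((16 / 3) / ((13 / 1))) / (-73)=-548.01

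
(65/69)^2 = 4225/4761 = 0.89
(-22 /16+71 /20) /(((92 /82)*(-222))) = -1189/136160 = -0.01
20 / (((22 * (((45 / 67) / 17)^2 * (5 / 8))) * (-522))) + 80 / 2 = 222172432/5813775 = 38.21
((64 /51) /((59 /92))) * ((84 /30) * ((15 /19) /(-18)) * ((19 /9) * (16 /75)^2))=-0.02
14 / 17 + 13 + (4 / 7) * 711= 49993/119 = 420.11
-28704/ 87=-9568/29 = -329.93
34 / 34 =1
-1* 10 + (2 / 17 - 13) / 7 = -1409/119 = -11.84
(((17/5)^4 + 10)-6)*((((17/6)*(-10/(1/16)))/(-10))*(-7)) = -81891992/1875 = -43675.73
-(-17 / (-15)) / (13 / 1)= -17/195 = -0.09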